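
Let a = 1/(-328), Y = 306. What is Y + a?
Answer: 100367/328 ≈ 306.00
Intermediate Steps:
a = -1/328 ≈ -0.0030488
Y + a = 306 - 1/328 = 100367/328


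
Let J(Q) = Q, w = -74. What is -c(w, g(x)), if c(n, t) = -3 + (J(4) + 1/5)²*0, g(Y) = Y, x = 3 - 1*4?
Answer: 3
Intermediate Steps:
x = -1 (x = 3 - 4 = -1)
c(n, t) = -3 (c(n, t) = -3 + (4 + 1/5)²*0 = -3 + (4 + ⅕)²*0 = -3 + (21/5)²*0 = -3 + (441/25)*0 = -3 + 0 = -3)
-c(w, g(x)) = -1*(-3) = 3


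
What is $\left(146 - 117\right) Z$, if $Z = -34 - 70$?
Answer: $-3016$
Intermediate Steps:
$Z = -104$ ($Z = -34 - 70 = -104$)
$\left(146 - 117\right) Z = \left(146 - 117\right) \left(-104\right) = 29 \left(-104\right) = -3016$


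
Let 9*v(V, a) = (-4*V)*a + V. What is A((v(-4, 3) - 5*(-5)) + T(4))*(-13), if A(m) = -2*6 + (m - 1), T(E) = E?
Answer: -2444/9 ≈ -271.56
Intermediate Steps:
v(V, a) = V/9 - 4*V*a/9 (v(V, a) = ((-4*V)*a + V)/9 = (-4*V*a + V)/9 = (V - 4*V*a)/9 = V/9 - 4*V*a/9)
A(m) = -13 + m (A(m) = -12 + (-1 + m) = -13 + m)
A((v(-4, 3) - 5*(-5)) + T(4))*(-13) = (-13 + (((⅑)*(-4)*(1 - 4*3) - 5*(-5)) + 4))*(-13) = (-13 + (((⅑)*(-4)*(1 - 12) + 25) + 4))*(-13) = (-13 + (((⅑)*(-4)*(-11) + 25) + 4))*(-13) = (-13 + ((44/9 + 25) + 4))*(-13) = (-13 + (269/9 + 4))*(-13) = (-13 + 305/9)*(-13) = (188/9)*(-13) = -2444/9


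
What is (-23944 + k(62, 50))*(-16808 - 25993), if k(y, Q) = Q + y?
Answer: 1020033432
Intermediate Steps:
(-23944 + k(62, 50))*(-16808 - 25993) = (-23944 + (50 + 62))*(-16808 - 25993) = (-23944 + 112)*(-42801) = -23832*(-42801) = 1020033432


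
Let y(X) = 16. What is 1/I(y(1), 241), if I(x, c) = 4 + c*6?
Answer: 1/1450 ≈ 0.00068966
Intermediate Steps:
I(x, c) = 4 + 6*c
1/I(y(1), 241) = 1/(4 + 6*241) = 1/(4 + 1446) = 1/1450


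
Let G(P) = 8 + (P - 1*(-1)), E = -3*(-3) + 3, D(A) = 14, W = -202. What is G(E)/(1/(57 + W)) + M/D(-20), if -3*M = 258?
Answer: -21358/7 ≈ -3051.1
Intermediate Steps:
M = -86 (M = -1/3*258 = -86)
E = 12 (E = 9 + 3 = 12)
G(P) = 9 + P (G(P) = 8 + (P + 1) = 8 + (1 + P) = 9 + P)
G(E)/(1/(57 + W)) + M/D(-20) = (9 + 12)/(1/(57 - 202)) - 86/14 = 21/(1/(-145)) - 86*1/14 = 21/(-1/145) - 43/7 = 21*(-145) - 43/7 = -3045 - 43/7 = -21358/7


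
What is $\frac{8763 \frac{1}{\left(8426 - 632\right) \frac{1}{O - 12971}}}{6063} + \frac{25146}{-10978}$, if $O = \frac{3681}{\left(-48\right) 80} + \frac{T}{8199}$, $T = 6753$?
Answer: $- \frac{129122197867339109}{27496464890826240} \approx -4.696$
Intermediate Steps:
$O = - \frac{472111}{3498240}$ ($O = \frac{3681}{\left(-48\right) 80} + \frac{6753}{8199} = \frac{3681}{-3840} + 6753 \cdot \frac{1}{8199} = 3681 \left(- \frac{1}{3840}\right) + \frac{2251}{2733} = - \frac{1227}{1280} + \frac{2251}{2733} = - \frac{472111}{3498240} \approx -0.13496$)
$\frac{8763 \frac{1}{\left(8426 - 632\right) \frac{1}{O - 12971}}}{6063} + \frac{25146}{-10978} = \frac{8763 \frac{1}{\left(8426 - 632\right) \frac{1}{- \frac{472111}{3498240} - 12971}}}{6063} + \frac{25146}{-10978} = \frac{8763}{7794 \frac{1}{- \frac{45376143151}{3498240}}} \cdot \frac{1}{6063} + 25146 \left(- \frac{1}{10978}\right) = \frac{8763}{7794 \left(- \frac{3498240}{45376143151}\right)} \frac{1}{6063} - \frac{1143}{499} = \frac{8763}{- \frac{27265282560}{45376143151}} \cdot \frac{1}{6063} - \frac{1143}{499} = 8763 \left(- \frac{45376143151}{27265282560}\right) \frac{1}{6063} - \frac{1143}{499} = \left(- \frac{132543714144071}{9088427520}\right) \frac{1}{6063} - \frac{1143}{499} = - \frac{132543714144071}{55103136053760} - \frac{1143}{499} = - \frac{129122197867339109}{27496464890826240}$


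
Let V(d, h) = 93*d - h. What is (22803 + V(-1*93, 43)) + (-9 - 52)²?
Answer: 17832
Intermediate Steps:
V(d, h) = -h + 93*d
(22803 + V(-1*93, 43)) + (-9 - 52)² = (22803 + (-1*43 + 93*(-1*93))) + (-9 - 52)² = (22803 + (-43 + 93*(-93))) + (-61)² = (22803 + (-43 - 8649)) + 3721 = (22803 - 8692) + 3721 = 14111 + 3721 = 17832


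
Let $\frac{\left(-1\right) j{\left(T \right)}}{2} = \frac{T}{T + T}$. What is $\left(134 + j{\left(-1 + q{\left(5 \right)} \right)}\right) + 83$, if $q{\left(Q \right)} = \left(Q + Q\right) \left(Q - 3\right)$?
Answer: $216$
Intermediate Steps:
$q{\left(Q \right)} = 2 Q \left(-3 + Q\right)$
$j{\left(T \right)} = -1$ ($j{\left(T \right)} = - 2 \frac{T}{T + T} = - 2 \frac{T}{2 T} = - 2 T \frac{1}{2 T} = \left(-2\right) \frac{1}{2} = -1$)
$\left(134 + j{\left(-1 + q{\left(5 \right)} \right)}\right) + 83 = \left(134 - 1\right) + 83 = 133 + 83 = 216$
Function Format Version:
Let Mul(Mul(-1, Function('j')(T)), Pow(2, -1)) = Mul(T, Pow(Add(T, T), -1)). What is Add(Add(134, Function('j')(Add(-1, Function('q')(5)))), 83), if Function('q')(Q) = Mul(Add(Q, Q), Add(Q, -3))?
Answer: 216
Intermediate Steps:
Function('q')(Q) = Mul(2, Q, Add(-3, Q)) (Function('q')(Q) = Mul(Mul(2, Q), Add(-3, Q)) = Mul(2, Q, Add(-3, Q)))
Function('j')(T) = -1 (Function('j')(T) = Mul(-2, Mul(T, Pow(Add(T, T), -1))) = Mul(-2, Mul(T, Pow(Mul(2, T), -1))) = Mul(-2, Mul(T, Mul(Rational(1, 2), Pow(T, -1)))) = Mul(-2, Rational(1, 2)) = -1)
Add(Add(134, Function('j')(Add(-1, Function('q')(5)))), 83) = Add(Add(134, -1), 83) = Add(133, 83) = 216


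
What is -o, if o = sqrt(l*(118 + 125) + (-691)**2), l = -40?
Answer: -sqrt(467761) ≈ -683.93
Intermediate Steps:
o = sqrt(467761) (o = sqrt(-40*(118 + 125) + (-691)**2) = sqrt(-40*243 + 477481) = sqrt(-9720 + 477481) = sqrt(467761) ≈ 683.93)
-o = -sqrt(467761)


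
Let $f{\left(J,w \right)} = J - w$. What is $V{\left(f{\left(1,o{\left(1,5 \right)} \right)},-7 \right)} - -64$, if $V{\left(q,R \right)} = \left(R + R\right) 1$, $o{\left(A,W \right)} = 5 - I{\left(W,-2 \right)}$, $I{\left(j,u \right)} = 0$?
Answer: $50$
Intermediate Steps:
$o{\left(A,W \right)} = 5$ ($o{\left(A,W \right)} = 5 - 0 = 5 + 0 = 5$)
$V{\left(q,R \right)} = 2 R$ ($V{\left(q,R \right)} = 2 R 1 = 2 R$)
$V{\left(f{\left(1,o{\left(1,5 \right)} \right)},-7 \right)} - -64 = 2 \left(-7\right) - -64 = -14 + 64 = 50$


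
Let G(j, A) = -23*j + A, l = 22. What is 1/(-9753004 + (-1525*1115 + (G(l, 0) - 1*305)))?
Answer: -1/11454190 ≈ -8.7304e-8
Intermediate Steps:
G(j, A) = A - 23*j
1/(-9753004 + (-1525*1115 + (G(l, 0) - 1*305))) = 1/(-9753004 + (-1525*1115 + ((0 - 23*22) - 1*305))) = 1/(-9753004 + (-1700375 + ((0 - 506) - 305))) = 1/(-9753004 + (-1700375 + (-506 - 305))) = 1/(-9753004 + (-1700375 - 811)) = 1/(-9753004 - 1701186) = 1/(-11454190) = -1/11454190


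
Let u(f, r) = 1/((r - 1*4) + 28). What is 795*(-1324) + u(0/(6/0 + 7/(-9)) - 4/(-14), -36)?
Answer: -12630961/12 ≈ -1.0526e+6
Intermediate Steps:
u(f, r) = 1/(24 + r) (u(f, r) = 1/((r - 4) + 28) = 1/((-4 + r) + 28) = 1/(24 + r))
795*(-1324) + u(0/(6/0 + 7/(-9)) - 4/(-14), -36) = 795*(-1324) + 1/(24 - 36) = -1052580 + 1/(-12) = -1052580 - 1/12 = -12630961/12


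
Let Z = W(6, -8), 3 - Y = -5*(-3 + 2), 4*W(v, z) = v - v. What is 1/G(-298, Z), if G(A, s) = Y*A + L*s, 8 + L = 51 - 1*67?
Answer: 1/596 ≈ 0.0016779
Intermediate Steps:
W(v, z) = 0 (W(v, z) = (v - v)/4 = (1/4)*0 = 0)
L = -24 (L = -8 + (51 - 1*67) = -8 + (51 - 67) = -8 - 16 = -24)
Y = -2 (Y = 3 - (-5)*(-3 + 2) = 3 - (-5)*(-1) = 3 - 1*5 = 3 - 5 = -2)
Z = 0
G(A, s) = -24*s - 2*A (G(A, s) = -2*A - 24*s = -24*s - 2*A)
1/G(-298, Z) = 1/(-24*0 - 2*(-298)) = 1/(0 + 596) = 1/596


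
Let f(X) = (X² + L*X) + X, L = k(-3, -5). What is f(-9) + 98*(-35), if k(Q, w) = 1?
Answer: -3367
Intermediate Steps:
L = 1
f(X) = X² + 2*X (f(X) = (X² + 1*X) + X = (X² + X) + X = (X + X²) + X = X² + 2*X)
f(-9) + 98*(-35) = -9*(2 - 9) + 98*(-35) = -9*(-7) - 3430 = 63 - 3430 = -3367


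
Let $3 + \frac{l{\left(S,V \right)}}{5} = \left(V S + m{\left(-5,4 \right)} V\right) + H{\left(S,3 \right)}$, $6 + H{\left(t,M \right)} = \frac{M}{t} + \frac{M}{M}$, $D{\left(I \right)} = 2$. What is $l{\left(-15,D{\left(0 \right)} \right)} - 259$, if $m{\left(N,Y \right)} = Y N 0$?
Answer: $-450$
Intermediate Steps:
$H{\left(t,M \right)} = -5 + \frac{M}{t}$ ($H{\left(t,M \right)} = -6 + \left(\frac{M}{t} + \frac{M}{M}\right) = -6 + \left(\frac{M}{t} + 1\right) = -6 + \left(1 + \frac{M}{t}\right) = -5 + \frac{M}{t}$)
$m{\left(N,Y \right)} = 0$ ($m{\left(N,Y \right)} = N Y 0 = 0$)
$l{\left(S,V \right)} = -40 + \frac{15}{S} + 5 S V$ ($l{\left(S,V \right)} = -15 + 5 \left(\left(V S + 0 V\right) - \left(5 - \frac{3}{S}\right)\right) = -15 + 5 \left(\left(S V + 0\right) - \left(5 - \frac{3}{S}\right)\right) = -15 + 5 \left(S V - \left(5 - \frac{3}{S}\right)\right) = -15 + 5 \left(-5 + \frac{3}{S} + S V\right) = -15 + \left(-25 + \frac{15}{S} + 5 S V\right) = -40 + \frac{15}{S} + 5 S V$)
$l{\left(-15,D{\left(0 \right)} \right)} - 259 = \left(-40 + \frac{15}{-15} + 5 \left(-15\right) 2\right) - 259 = \left(-40 + 15 \left(- \frac{1}{15}\right) - 150\right) - 259 = \left(-40 - 1 - 150\right) - 259 = -191 - 259 = -450$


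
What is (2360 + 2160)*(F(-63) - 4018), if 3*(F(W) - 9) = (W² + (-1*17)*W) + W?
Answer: -10622000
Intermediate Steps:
F(W) = 9 - 16*W/3 + W²/3 (F(W) = 9 + ((W² + (-1*17)*W) + W)/3 = 9 + ((W² - 17*W) + W)/3 = 9 + (W² - 16*W)/3 = 9 + (-16*W/3 + W²/3) = 9 - 16*W/3 + W²/3)
(2360 + 2160)*(F(-63) - 4018) = (2360 + 2160)*((9 - 16/3*(-63) + (⅓)*(-63)²) - 4018) = 4520*((9 + 336 + (⅓)*3969) - 4018) = 4520*((9 + 336 + 1323) - 4018) = 4520*(1668 - 4018) = 4520*(-2350) = -10622000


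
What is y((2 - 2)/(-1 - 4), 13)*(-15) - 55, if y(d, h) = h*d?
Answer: -55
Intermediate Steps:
y(d, h) = d*h
y((2 - 2)/(-1 - 4), 13)*(-15) - 55 = (((2 - 2)/(-1 - 4))*13)*(-15) - 55 = ((0/(-5))*13)*(-15) - 55 = ((0*(-⅕))*13)*(-15) - 55 = (0*13)*(-15) - 55 = 0*(-15) - 55 = 0 - 55 = -55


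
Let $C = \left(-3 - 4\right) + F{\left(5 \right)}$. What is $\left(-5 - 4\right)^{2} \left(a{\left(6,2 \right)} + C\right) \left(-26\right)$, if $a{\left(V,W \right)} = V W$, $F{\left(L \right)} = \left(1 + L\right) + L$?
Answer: $-33696$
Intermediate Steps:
$F{\left(L \right)} = 1 + 2 L$
$C = 4$ ($C = \left(-3 - 4\right) + \left(1 + 2 \cdot 5\right) = -7 + \left(1 + 10\right) = -7 + 11 = 4$)
$\left(-5 - 4\right)^{2} \left(a{\left(6,2 \right)} + C\right) \left(-26\right) = \left(-5 - 4\right)^{2} \left(6 \cdot 2 + 4\right) \left(-26\right) = \left(-9\right)^{2} \left(12 + 4\right) \left(-26\right) = 81 \cdot 16 \left(-26\right) = 1296 \left(-26\right) = -33696$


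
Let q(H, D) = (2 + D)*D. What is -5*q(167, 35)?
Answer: -6475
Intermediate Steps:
q(H, D) = D*(2 + D)
-5*q(167, 35) = -175*(2 + 35) = -175*37 = -5*1295 = -6475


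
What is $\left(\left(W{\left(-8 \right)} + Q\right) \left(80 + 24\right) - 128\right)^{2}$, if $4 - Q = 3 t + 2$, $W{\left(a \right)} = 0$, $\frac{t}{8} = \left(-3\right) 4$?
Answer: $901921024$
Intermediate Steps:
$t = -96$ ($t = 8 \left(\left(-3\right) 4\right) = 8 \left(-12\right) = -96$)
$Q = 290$ ($Q = 4 - \left(3 \left(-96\right) + 2\right) = 4 - \left(-288 + 2\right) = 4 - -286 = 4 + 286 = 290$)
$\left(\left(W{\left(-8 \right)} + Q\right) \left(80 + 24\right) - 128\right)^{2} = \left(\left(0 + 290\right) \left(80 + 24\right) - 128\right)^{2} = \left(290 \cdot 104 - 128\right)^{2} = \left(30160 - 128\right)^{2} = 30032^{2} = 901921024$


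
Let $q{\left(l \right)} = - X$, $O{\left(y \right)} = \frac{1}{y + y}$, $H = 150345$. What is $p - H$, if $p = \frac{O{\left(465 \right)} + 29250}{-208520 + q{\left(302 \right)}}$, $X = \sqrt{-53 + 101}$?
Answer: $- \frac{151987469344598693}{1010923725684} + \frac{27202501 \sqrt{3}}{10109237256840} \approx -1.5035 \cdot 10^{5}$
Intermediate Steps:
$X = 4 \sqrt{3}$ ($X = \sqrt{48} = 4 \sqrt{3} \approx 6.9282$)
$O{\left(y \right)} = \frac{1}{2 y}$
$q{\left(l \right)} = - 4 \sqrt{3}$
$p = \frac{27202501}{930 \left(-208520 - 4 \sqrt{3}\right)}$ ($p = \frac{\frac{1}{2 \cdot 465} + 29250}{-208520 - 4 \sqrt{3}} = \frac{\frac{1}{2} \cdot \frac{1}{465} + 29250}{-208520 - 4 \sqrt{3}} = \frac{\frac{1}{930} + 29250}{-208520 - 4 \sqrt{3}} = \frac{27202501}{930 \left(-208520 - 4 \sqrt{3}\right)} \approx -0.14027$)
$p - H = \left(- \frac{141806637713}{1010923725684} + \frac{27202501 \sqrt{3}}{10109237256840}\right) - 150345 = - \frac{151987469344598693}{1010923725684} + \frac{27202501 \sqrt{3}}{10109237256840}$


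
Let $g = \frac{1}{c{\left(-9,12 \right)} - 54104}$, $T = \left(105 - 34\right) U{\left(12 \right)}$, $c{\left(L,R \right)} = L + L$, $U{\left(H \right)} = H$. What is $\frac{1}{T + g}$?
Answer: $\frac{54122}{46111943} \approx 0.0011737$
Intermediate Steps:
$c{\left(L,R \right)} = 2 L$
$T = 852$ ($T = \left(105 - 34\right) 12 = 71 \cdot 12 = 852$)
$g = - \frac{1}{54122}$ ($g = \frac{1}{2 \left(-9\right) - 54104} = \frac{1}{-18 - 54104} = \frac{1}{-54122} = - \frac{1}{54122} \approx -1.8477 \cdot 10^{-5}$)
$\frac{1}{T + g} = \frac{1}{852 - \frac{1}{54122}} = \frac{1}{\frac{46111943}{54122}} = \frac{54122}{46111943}$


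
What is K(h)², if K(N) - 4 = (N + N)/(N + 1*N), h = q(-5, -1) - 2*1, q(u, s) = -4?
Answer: 25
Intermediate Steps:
h = -6 (h = -4 - 2*1 = -4 - 2 = -6)
K(N) = 5 (K(N) = 4 + (N + N)/(N + 1*N) = 4 + (2*N)/(N + N) = 4 + (2*N)/((2*N)) = 4 + (2*N)*(1/(2*N)) = 4 + 1 = 5)
K(h)² = 5² = 25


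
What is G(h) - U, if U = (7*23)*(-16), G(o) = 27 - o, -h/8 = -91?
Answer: 1875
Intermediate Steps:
h = 728 (h = -8*(-91) = 728)
U = -2576 (U = 161*(-16) = -2576)
G(h) - U = (27 - 1*728) - 1*(-2576) = (27 - 728) + 2576 = -701 + 2576 = 1875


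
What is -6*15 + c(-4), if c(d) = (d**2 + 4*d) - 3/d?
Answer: -357/4 ≈ -89.250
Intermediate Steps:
c(d) = d**2 - 3/d + 4*d
-6*15 + c(-4) = -6*15 + (-3 + (-4)**2*(4 - 4))/(-4) = -90 - (-3 + 16*0)/4 = -90 - (-3 + 0)/4 = -90 - 1/4*(-3) = -90 + 3/4 = -357/4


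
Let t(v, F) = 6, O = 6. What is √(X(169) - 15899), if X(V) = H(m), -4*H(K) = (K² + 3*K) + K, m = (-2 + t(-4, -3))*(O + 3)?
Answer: I*√16259 ≈ 127.51*I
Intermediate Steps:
m = 36 (m = (-2 + 6)*(6 + 3) = 4*9 = 36)
H(K) = -K - K²/4 (H(K) = -((K² + 3*K) + K)/4 = -(K² + 4*K)/4 = -K - K²/4)
X(V) = -360 (X(V) = -¼*36*(4 + 36) = -¼*36*40 = -360)
√(X(169) - 15899) = √(-360 - 15899) = √(-16259) = I*√16259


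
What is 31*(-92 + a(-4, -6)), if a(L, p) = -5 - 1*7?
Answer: -3224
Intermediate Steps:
a(L, p) = -12 (a(L, p) = -5 - 7 = -12)
31*(-92 + a(-4, -6)) = 31*(-92 - 12) = 31*(-104) = -3224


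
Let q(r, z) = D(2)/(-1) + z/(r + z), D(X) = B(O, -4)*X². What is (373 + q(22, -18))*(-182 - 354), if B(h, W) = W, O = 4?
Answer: -206092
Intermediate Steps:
D(X) = -4*X²
q(r, z) = 16 + z/(r + z) (q(r, z) = -4*2²/(-1) + z/(r + z) = -4*4*(-1) + z/(r + z) = -16*(-1) + z/(r + z) = 16 + z/(r + z))
(373 + q(22, -18))*(-182 - 354) = (373 + (16*22 + 17*(-18))/(22 - 18))*(-182 - 354) = (373 + (352 - 306)/4)*(-536) = (373 + (¼)*46)*(-536) = (373 + 23/2)*(-536) = (769/2)*(-536) = -206092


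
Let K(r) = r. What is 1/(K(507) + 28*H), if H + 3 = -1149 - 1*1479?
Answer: -1/73161 ≈ -1.3668e-5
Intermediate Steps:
H = -2631 (H = -3 + (-1149 - 1*1479) = -3 + (-1149 - 1479) = -3 - 2628 = -2631)
1/(K(507) + 28*H) = 1/(507 + 28*(-2631)) = 1/(507 - 73668) = 1/(-73161) = -1/73161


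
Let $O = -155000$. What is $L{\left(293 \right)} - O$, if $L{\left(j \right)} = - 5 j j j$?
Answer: $-125613785$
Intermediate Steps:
$L{\left(j \right)} = - 5 j^{3}$ ($L{\left(j \right)} = - 5 j j^{2} = - 5 j^{3}$)
$L{\left(293 \right)} - O = - 5 \cdot 293^{3} - -155000 = \left(-5\right) 25153757 + 155000 = -125768785 + 155000 = -125613785$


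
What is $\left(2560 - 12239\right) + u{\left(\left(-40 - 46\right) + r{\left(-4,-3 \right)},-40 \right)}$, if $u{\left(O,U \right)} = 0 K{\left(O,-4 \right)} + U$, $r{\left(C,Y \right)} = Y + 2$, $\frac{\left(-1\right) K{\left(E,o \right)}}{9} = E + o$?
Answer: $-9719$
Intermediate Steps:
$K{\left(E,o \right)} = - 9 E - 9 o$ ($K{\left(E,o \right)} = - 9 \left(E + o\right) = - 9 E - 9 o$)
$r{\left(C,Y \right)} = 2 + Y$
$u{\left(O,U \right)} = U$ ($u{\left(O,U \right)} = 0 \left(- 9 O - -36\right) + U = 0 \left(- 9 O + 36\right) + U = 0 \left(36 - 9 O\right) + U = 0 + U = U$)
$\left(2560 - 12239\right) + u{\left(\left(-40 - 46\right) + r{\left(-4,-3 \right)},-40 \right)} = \left(2560 - 12239\right) - 40 = -9679 - 40 = -9719$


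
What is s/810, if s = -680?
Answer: -68/81 ≈ -0.83951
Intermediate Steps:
s/810 = -680/810 = -680*1/810 = -68/81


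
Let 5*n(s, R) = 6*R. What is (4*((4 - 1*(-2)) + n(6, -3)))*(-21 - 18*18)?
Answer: -3312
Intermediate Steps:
n(s, R) = 6*R/5 (n(s, R) = (6*R)/5 = 6*R/5)
(4*((4 - 1*(-2)) + n(6, -3)))*(-21 - 18*18) = (4*((4 - 1*(-2)) + (6/5)*(-3)))*(-21 - 18*18) = (4*((4 + 2) - 18/5))*(-21 - 324) = (4*(6 - 18/5))*(-345) = (4*(12/5))*(-345) = (48/5)*(-345) = -3312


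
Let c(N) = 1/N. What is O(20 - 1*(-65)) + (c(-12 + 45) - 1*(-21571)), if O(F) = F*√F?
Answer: 711844/33 + 85*√85 ≈ 22355.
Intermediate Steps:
O(F) = F^(3/2)
O(20 - 1*(-65)) + (c(-12 + 45) - 1*(-21571)) = (20 - 1*(-65))^(3/2) + (1/(-12 + 45) - 1*(-21571)) = (20 + 65)^(3/2) + (1/33 + 21571) = 85^(3/2) + (1/33 + 21571) = 85*√85 + 711844/33 = 711844/33 + 85*√85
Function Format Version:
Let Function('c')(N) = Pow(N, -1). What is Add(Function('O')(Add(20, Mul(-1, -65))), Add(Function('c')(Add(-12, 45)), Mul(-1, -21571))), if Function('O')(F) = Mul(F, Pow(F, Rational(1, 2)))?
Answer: Add(Rational(711844, 33), Mul(85, Pow(85, Rational(1, 2)))) ≈ 22355.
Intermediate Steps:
Function('O')(F) = Pow(F, Rational(3, 2))
Add(Function('O')(Add(20, Mul(-1, -65))), Add(Function('c')(Add(-12, 45)), Mul(-1, -21571))) = Add(Pow(Add(20, Mul(-1, -65)), Rational(3, 2)), Add(Pow(Add(-12, 45), -1), Mul(-1, -21571))) = Add(Pow(Add(20, 65), Rational(3, 2)), Add(Pow(33, -1), 21571)) = Add(Pow(85, Rational(3, 2)), Add(Rational(1, 33), 21571)) = Add(Mul(85, Pow(85, Rational(1, 2))), Rational(711844, 33)) = Add(Rational(711844, 33), Mul(85, Pow(85, Rational(1, 2))))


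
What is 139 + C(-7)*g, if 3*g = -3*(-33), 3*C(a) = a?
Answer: 62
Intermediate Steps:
C(a) = a/3
g = 33 (g = (-3*(-33))/3 = (⅓)*99 = 33)
139 + C(-7)*g = 139 + ((⅓)*(-7))*33 = 139 - 7/3*33 = 139 - 77 = 62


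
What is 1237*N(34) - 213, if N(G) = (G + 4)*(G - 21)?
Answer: 610865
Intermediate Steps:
N(G) = (-21 + G)*(4 + G) (N(G) = (4 + G)*(-21 + G) = (-21 + G)*(4 + G))
1237*N(34) - 213 = 1237*(-84 + 34² - 17*34) - 213 = 1237*(-84 + 1156 - 578) - 213 = 1237*494 - 213 = 611078 - 213 = 610865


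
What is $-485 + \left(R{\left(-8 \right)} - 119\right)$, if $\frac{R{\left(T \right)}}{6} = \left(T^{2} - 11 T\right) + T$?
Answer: $260$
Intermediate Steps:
$R{\left(T \right)} = - 60 T + 6 T^{2}$ ($R{\left(T \right)} = 6 \left(\left(T^{2} - 11 T\right) + T\right) = 6 \left(T^{2} - 10 T\right) = - 60 T + 6 T^{2}$)
$-485 + \left(R{\left(-8 \right)} - 119\right) = -485 - \left(119 + 48 \left(-10 - 8\right)\right) = -485 - \left(119 + 48 \left(-18\right)\right) = -485 + \left(864 - 119\right) = -485 + 745 = 260$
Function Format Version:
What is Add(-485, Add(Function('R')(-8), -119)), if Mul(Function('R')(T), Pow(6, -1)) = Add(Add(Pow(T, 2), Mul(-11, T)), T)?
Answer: 260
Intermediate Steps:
Function('R')(T) = Add(Mul(-60, T), Mul(6, Pow(T, 2))) (Function('R')(T) = Mul(6, Add(Add(Pow(T, 2), Mul(-11, T)), T)) = Mul(6, Add(Pow(T, 2), Mul(-10, T))) = Add(Mul(-60, T), Mul(6, Pow(T, 2))))
Add(-485, Add(Function('R')(-8), -119)) = Add(-485, Add(Mul(6, -8, Add(-10, -8)), -119)) = Add(-485, Add(Mul(6, -8, -18), -119)) = Add(-485, Add(864, -119)) = Add(-485, 745) = 260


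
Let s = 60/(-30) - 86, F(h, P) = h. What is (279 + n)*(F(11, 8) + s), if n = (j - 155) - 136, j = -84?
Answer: 7392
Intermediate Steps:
s = -88 (s = 60*(-1/30) - 86 = -2 - 86 = -88)
n = -375 (n = (-84 - 155) - 136 = -239 - 136 = -375)
(279 + n)*(F(11, 8) + s) = (279 - 375)*(11 - 88) = -96*(-77) = 7392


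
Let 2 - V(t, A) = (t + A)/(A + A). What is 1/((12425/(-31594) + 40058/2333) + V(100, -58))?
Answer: 1068777629/20455297910 ≈ 0.052249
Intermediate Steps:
V(t, A) = 2 - (A + t)/(2*A) (V(t, A) = 2 - (t + A)/(A + A) = 2 - (A + t)/(2*A))
1/((12425/(-31594) + 40058/2333) + V(100, -58)) = 1/((12425/(-31594) + 40058/2333) + (1/2)*(-1*100 + 3*(-58))/(-58)) = 1/((12425*(-1/31594) + 40058*(1/2333)) + (1/2)*(-1/58)*(-100 - 174)) = 1/((-12425/31594 + 40058/2333) + (1/2)*(-1/58)*(-274)) = 1/(1236604927/73708802 + 137/58) = 1/(20455297910/1068777629) = 1068777629/20455297910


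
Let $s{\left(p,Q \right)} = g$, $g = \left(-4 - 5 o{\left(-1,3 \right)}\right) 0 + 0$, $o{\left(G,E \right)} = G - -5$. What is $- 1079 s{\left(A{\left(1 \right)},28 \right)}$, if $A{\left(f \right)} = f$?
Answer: $0$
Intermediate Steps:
$o{\left(G,E \right)} = 5 + G$ ($o{\left(G,E \right)} = G + 5 = 5 + G$)
$g = 0$ ($g = \left(-4 - 5 \left(5 - 1\right)\right) 0 + 0 = \left(-4 - 20\right) 0 + 0 = \left(-24\right) 0 + 0 = 0 + 0 = 0$)
$s{\left(p,Q \right)} = 0$
$- 1079 s{\left(A{\left(1 \right)},28 \right)} = \left(-1079\right) 0 = 0$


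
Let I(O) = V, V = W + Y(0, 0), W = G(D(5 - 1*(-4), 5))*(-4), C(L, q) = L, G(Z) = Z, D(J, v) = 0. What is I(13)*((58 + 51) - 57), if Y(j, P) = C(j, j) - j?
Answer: 0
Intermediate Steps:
W = 0 (W = 0*(-4) = 0)
Y(j, P) = 0 (Y(j, P) = j - j = 0)
V = 0 (V = 0 + 0 = 0)
I(O) = 0
I(13)*((58 + 51) - 57) = 0*((58 + 51) - 57) = 0*(109 - 57) = 0*52 = 0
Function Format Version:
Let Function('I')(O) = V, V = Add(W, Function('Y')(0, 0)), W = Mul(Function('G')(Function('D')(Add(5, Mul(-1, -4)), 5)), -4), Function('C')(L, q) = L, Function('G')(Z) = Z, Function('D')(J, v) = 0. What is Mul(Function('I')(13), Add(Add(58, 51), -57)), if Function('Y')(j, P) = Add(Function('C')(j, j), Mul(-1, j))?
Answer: 0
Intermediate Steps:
W = 0 (W = Mul(0, -4) = 0)
Function('Y')(j, P) = 0 (Function('Y')(j, P) = Add(j, Mul(-1, j)) = 0)
V = 0 (V = Add(0, 0) = 0)
Function('I')(O) = 0
Mul(Function('I')(13), Add(Add(58, 51), -57)) = Mul(0, Add(Add(58, 51), -57)) = Mul(0, Add(109, -57)) = Mul(0, 52) = 0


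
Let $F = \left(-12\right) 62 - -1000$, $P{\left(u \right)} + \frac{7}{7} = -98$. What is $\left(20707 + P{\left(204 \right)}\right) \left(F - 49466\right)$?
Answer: $-1014119680$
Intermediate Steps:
$P{\left(u \right)} = -99$ ($P{\left(u \right)} = -1 - 98 = -99$)
$F = 256$ ($F = -744 + 1000 = 256$)
$\left(20707 + P{\left(204 \right)}\right) \left(F - 49466\right) = \left(20707 - 99\right) \left(256 - 49466\right) = 20608 \left(-49210\right) = -1014119680$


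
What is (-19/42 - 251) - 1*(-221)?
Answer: -1279/42 ≈ -30.452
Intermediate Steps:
(-19/42 - 251) - 1*(-221) = (-19*1/42 - 251) + 221 = (-19/42 - 251) + 221 = -10561/42 + 221 = -1279/42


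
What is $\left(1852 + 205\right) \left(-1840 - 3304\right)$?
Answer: $-10581208$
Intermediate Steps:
$\left(1852 + 205\right) \left(-1840 - 3304\right) = 2057 \left(-1840 - 3304\right) = 2057 \left(-5144\right) = -10581208$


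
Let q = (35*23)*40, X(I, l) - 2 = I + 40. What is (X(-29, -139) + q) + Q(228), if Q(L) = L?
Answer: 32441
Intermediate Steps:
X(I, l) = 42 + I (X(I, l) = 2 + (I + 40) = 2 + (40 + I) = 42 + I)
q = 32200 (q = 805*40 = 32200)
(X(-29, -139) + q) + Q(228) = ((42 - 29) + 32200) + 228 = (13 + 32200) + 228 = 32213 + 228 = 32441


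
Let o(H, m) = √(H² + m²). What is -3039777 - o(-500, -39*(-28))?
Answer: -3039777 - 4*√90154 ≈ -3.0410e+6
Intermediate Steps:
-3039777 - o(-500, -39*(-28)) = -3039777 - √((-500)² + (-39*(-28))²) = -3039777 - √(250000 + 1092²) = -3039777 - √(250000 + 1192464) = -3039777 - √1442464 = -3039777 - 4*√90154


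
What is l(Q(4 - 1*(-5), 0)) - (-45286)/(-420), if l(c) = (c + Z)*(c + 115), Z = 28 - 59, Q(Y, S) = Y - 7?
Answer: -735173/210 ≈ -3500.8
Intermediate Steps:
Q(Y, S) = -7 + Y
Z = -31
l(c) = (-31 + c)*(115 + c) (l(c) = (c - 31)*(c + 115) = (-31 + c)*(115 + c))
l(Q(4 - 1*(-5), 0)) - (-45286)/(-420) = (-3565 + (-7 + (4 - 1*(-5)))² + 84*(-7 + (4 - 1*(-5)))) - (-45286)/(-420) = (-3565 + (-7 + (4 + 5))² + 84*(-7 + (4 + 5))) - (-45286)*(-1)/420 = (-3565 + (-7 + 9)² + 84*(-7 + 9)) - 1*22643/210 = (-3565 + 2² + 84*2) - 22643/210 = (-3565 + 4 + 168) - 22643/210 = -3393 - 22643/210 = -735173/210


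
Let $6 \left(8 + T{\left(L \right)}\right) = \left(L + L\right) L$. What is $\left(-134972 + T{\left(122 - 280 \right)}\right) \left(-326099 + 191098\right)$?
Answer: $\frac{51297139976}{3} \approx 1.7099 \cdot 10^{10}$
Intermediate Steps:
$T{\left(L \right)} = -8 + \frac{L^{2}}{3}$ ($T{\left(L \right)} = -8 + \frac{\left(L + L\right) L}{6} = -8 + \frac{2 L L}{6} = -8 + \frac{2 L^{2}}{6} = -8 + \frac{L^{2}}{3}$)
$\left(-134972 + T{\left(122 - 280 \right)}\right) \left(-326099 + 191098\right) = \left(-134972 - \left(8 - \frac{\left(122 - 280\right)^{2}}{3}\right)\right) \left(-326099 + 191098\right) = \left(-134972 - \left(8 - \frac{\left(122 - 280\right)^{2}}{3}\right)\right) \left(-135001\right) = \left(-134972 - \left(8 - \frac{\left(-158\right)^{2}}{3}\right)\right) \left(-135001\right) = \left(-134972 + \left(-8 + \frac{1}{3} \cdot 24964\right)\right) \left(-135001\right) = \left(-134972 + \left(-8 + \frac{24964}{3}\right)\right) \left(-135001\right) = \left(-134972 + \frac{24940}{3}\right) \left(-135001\right) = \left(- \frac{379976}{3}\right) \left(-135001\right) = \frac{51297139976}{3}$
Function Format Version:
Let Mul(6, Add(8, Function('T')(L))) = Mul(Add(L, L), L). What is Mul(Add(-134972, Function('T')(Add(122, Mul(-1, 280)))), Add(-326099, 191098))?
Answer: Rational(51297139976, 3) ≈ 1.7099e+10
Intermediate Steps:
Function('T')(L) = Add(-8, Mul(Rational(1, 3), Pow(L, 2))) (Function('T')(L) = Add(-8, Mul(Rational(1, 6), Mul(Add(L, L), L))) = Add(-8, Mul(Rational(1, 6), Mul(Mul(2, L), L))) = Add(-8, Mul(Rational(1, 6), Mul(2, Pow(L, 2)))) = Add(-8, Mul(Rational(1, 3), Pow(L, 2))))
Mul(Add(-134972, Function('T')(Add(122, Mul(-1, 280)))), Add(-326099, 191098)) = Mul(Add(-134972, Add(-8, Mul(Rational(1, 3), Pow(Add(122, Mul(-1, 280)), 2)))), Add(-326099, 191098)) = Mul(Add(-134972, Add(-8, Mul(Rational(1, 3), Pow(Add(122, -280), 2)))), -135001) = Mul(Add(-134972, Add(-8, Mul(Rational(1, 3), Pow(-158, 2)))), -135001) = Mul(Add(-134972, Add(-8, Mul(Rational(1, 3), 24964))), -135001) = Mul(Add(-134972, Add(-8, Rational(24964, 3))), -135001) = Mul(Add(-134972, Rational(24940, 3)), -135001) = Mul(Rational(-379976, 3), -135001) = Rational(51297139976, 3)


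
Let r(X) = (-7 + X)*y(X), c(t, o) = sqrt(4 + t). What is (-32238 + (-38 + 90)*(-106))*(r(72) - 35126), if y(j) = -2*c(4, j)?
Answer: 1326006500 + 9815000*sqrt(2) ≈ 1.3399e+9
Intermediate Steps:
y(j) = -4*sqrt(2) (y(j) = -2*sqrt(4 + 4) = -4*sqrt(2))
r(X) = -4*sqrt(2)*(-7 + X) (r(X) = (-7 + X)*(-4*sqrt(2)) = -4*sqrt(2)*(-7 + X))
(-32238 + (-38 + 90)*(-106))*(r(72) - 35126) = (-32238 + (-38 + 90)*(-106))*(4*sqrt(2)*(7 - 1*72) - 35126) = (-32238 + 52*(-106))*(4*sqrt(2)*(7 - 72) - 35126) = (-32238 - 5512)*(4*sqrt(2)*(-65) - 35126) = -37750*(-260*sqrt(2) - 35126) = -37750*(-35126 - 260*sqrt(2)) = 1326006500 + 9815000*sqrt(2)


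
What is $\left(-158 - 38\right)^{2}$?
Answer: $38416$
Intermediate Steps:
$\left(-158 - 38\right)^{2} = \left(-196\right)^{2} = 38416$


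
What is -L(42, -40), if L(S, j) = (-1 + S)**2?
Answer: -1681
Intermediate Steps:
-L(42, -40) = -(-1 + 42)**2 = -1*41**2 = -1*1681 = -1681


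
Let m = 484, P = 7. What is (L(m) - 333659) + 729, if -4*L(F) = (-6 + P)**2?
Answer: -1331721/4 ≈ -3.3293e+5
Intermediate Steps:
L(F) = -1/4 (L(F) = -(-6 + 7)**2/4 = -1/4*1**2 = -1/4*1 = -1/4)
(L(m) - 333659) + 729 = (-1/4 - 333659) + 729 = -1334637/4 + 729 = -1331721/4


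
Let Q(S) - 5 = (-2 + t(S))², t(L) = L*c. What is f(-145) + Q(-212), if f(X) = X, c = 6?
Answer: 1622936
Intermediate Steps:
t(L) = 6*L (t(L) = L*6 = 6*L)
Q(S) = 5 + (-2 + 6*S)²
f(-145) + Q(-212) = -145 + (5 + 4*(-1 + 3*(-212))²) = -145 + (5 + 4*(-1 - 636)²) = -145 + (5 + 4*(-637)²) = -145 + (5 + 4*405769) = -145 + (5 + 1623076) = -145 + 1623081 = 1622936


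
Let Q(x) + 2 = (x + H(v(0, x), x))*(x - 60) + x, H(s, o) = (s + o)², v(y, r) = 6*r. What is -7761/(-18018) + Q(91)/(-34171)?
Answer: -5805968009/15787002 ≈ -367.77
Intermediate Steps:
H(s, o) = (o + s)²
Q(x) = -2 + x + (-60 + x)*(x + 49*x²) (Q(x) = -2 + ((x + (x + 6*x)²)*(x - 60) + x) = -2 + ((x + (7*x)²)*(-60 + x) + x) = -2 + ((x + 49*x²)*(-60 + x) + x) = -2 + ((-60 + x)*(x + 49*x²) + x) = -2 + (x + (-60 + x)*(x + 49*x²)) = -2 + x + (-60 + x)*(x + 49*x²))
-7761/(-18018) + Q(91)/(-34171) = -7761/(-18018) + (-2 - 2939*91² - 59*91 + 49*91³)/(-34171) = -7761*(-1/18018) + (-2 - 2939*8281 - 5369 + 49*753571)*(-1/34171) = 199/462 + (-2 - 24337859 - 5369 + 36924979)*(-1/34171) = 199/462 + 12581749*(-1/34171) = 199/462 - 12581749/34171 = -5805968009/15787002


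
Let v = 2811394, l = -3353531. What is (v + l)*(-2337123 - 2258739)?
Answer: 2491586837094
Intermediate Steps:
(v + l)*(-2337123 - 2258739) = (2811394 - 3353531)*(-2337123 - 2258739) = -542137*(-4595862) = 2491586837094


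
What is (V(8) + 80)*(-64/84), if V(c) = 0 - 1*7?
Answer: -1168/21 ≈ -55.619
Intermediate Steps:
V(c) = -7 (V(c) = 0 - 7 = -7)
(V(8) + 80)*(-64/84) = (-7 + 80)*(-64/84) = 73*(-64*1/84) = 73*(-16/21) = -1168/21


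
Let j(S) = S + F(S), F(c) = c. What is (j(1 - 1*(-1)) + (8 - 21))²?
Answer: 81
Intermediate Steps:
j(S) = 2*S (j(S) = S + S = 2*S)
(j(1 - 1*(-1)) + (8 - 21))² = (2*(1 - 1*(-1)) + (8 - 21))² = (2*(1 + 1) - 13)² = (2*2 - 13)² = (4 - 13)² = (-9)² = 81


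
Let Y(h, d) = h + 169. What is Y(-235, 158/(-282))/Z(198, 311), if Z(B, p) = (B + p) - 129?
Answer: -33/190 ≈ -0.17368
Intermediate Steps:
Y(h, d) = 169 + h
Z(B, p) = -129 + B + p
Y(-235, 158/(-282))/Z(198, 311) = (169 - 235)/(-129 + 198 + 311) = -66/380 = -66*1/380 = -33/190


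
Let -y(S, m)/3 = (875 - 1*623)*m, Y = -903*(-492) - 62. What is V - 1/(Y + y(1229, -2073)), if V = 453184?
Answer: 911535203967/2011402 ≈ 4.5318e+5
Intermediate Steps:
Y = 444214 (Y = 444276 - 62 = 444214)
y(S, m) = -756*m (y(S, m) = -3*(875 - 1*623)*m = -3*(875 - 623)*m = -756*m)
V - 1/(Y + y(1229, -2073)) = 453184 - 1/(444214 - 756*(-2073)) = 453184 - 1/(444214 + 1567188) = 453184 - 1/2011402 = 911535203967/2011402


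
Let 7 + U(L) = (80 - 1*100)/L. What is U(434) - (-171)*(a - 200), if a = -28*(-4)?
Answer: -3266945/217 ≈ -15055.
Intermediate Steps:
a = 112
U(L) = -7 - 20/L (U(L) = -7 + (80 - 1*100)/L = -7 + (80 - 100)/L = -7 - 20/L)
U(434) - (-171)*(a - 200) = (-7 - 20/434) - (-171)*(112 - 200) = (-7 - 20*1/434) - (-171)*(-88) = (-7 - 10/217) - 1*15048 = -1529/217 - 15048 = -3266945/217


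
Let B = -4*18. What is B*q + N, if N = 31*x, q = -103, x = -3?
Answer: 7323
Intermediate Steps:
B = -72
N = -93 (N = 31*(-3) = -93)
B*q + N = -72*(-103) - 93 = 7416 - 93 = 7323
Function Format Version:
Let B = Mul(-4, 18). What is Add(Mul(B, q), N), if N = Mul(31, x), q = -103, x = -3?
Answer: 7323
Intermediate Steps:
B = -72
N = -93 (N = Mul(31, -3) = -93)
Add(Mul(B, q), N) = Add(Mul(-72, -103), -93) = Add(7416, -93) = 7323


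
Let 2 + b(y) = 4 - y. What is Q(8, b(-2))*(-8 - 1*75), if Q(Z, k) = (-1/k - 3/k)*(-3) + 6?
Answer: -747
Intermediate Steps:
b(y) = 2 - y (b(y) = -2 + (4 - y) = 2 - y)
Q(Z, k) = 6 + 12/k (Q(Z, k) = -4/k*(-3) + 6 = 12/k + 6 = 6 + 12/k)
Q(8, b(-2))*(-8 - 1*75) = (6 + 12/(2 - 1*(-2)))*(-8 - 1*75) = (6 + 12/(2 + 2))*(-8 - 75) = (6 + 12/4)*(-83) = (6 + 12*(¼))*(-83) = (6 + 3)*(-83) = 9*(-83) = -747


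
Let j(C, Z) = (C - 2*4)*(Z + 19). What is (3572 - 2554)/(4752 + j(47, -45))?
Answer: 509/1869 ≈ 0.27234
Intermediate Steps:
j(C, Z) = (-8 + C)*(19 + Z) (j(C, Z) = (C - 8)*(19 + Z) = (-8 + C)*(19 + Z))
(3572 - 2554)/(4752 + j(47, -45)) = (3572 - 2554)/(4752 + (-152 - 8*(-45) + 19*47 + 47*(-45))) = 1018/(4752 + (-152 + 360 + 893 - 2115)) = 1018/(4752 - 1014) = 1018/3738 = 1018*(1/3738) = 509/1869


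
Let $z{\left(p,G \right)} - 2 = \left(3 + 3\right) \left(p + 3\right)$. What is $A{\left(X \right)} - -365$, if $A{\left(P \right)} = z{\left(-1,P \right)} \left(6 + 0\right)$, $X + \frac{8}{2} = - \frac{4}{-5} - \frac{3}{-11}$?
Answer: $449$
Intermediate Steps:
$z{\left(p,G \right)} = 20 + 6 p$ ($z{\left(p,G \right)} = 2 + \left(3 + 3\right) \left(p + 3\right) = 2 + 6 \left(3 + p\right) = 2 + \left(18 + 6 p\right) = 20 + 6 p$)
$X = - \frac{161}{55}$ ($X = -4 - \left(- \frac{4}{5} - \frac{3}{11}\right) = -4 - - \frac{59}{55} = -4 + \left(\frac{4}{5} + \frac{3}{11}\right) = -4 + \frac{59}{55} = - \frac{161}{55} \approx -2.9273$)
$A{\left(P \right)} = 84$ ($A{\left(P \right)} = \left(20 + 6 \left(-1\right)\right) \left(6 + 0\right) = \left(20 - 6\right) 6 = 14 \cdot 6 = 84$)
$A{\left(X \right)} - -365 = 84 - -365 = 84 + 365 = 449$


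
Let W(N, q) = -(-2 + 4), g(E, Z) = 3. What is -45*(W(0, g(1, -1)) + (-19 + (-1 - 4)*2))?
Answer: 1395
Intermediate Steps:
W(N, q) = -2 (W(N, q) = -1*2 = -2)
-45*(W(0, g(1, -1)) + (-19 + (-1 - 4)*2)) = -45*(-2 + (-19 + (-1 - 4)*2)) = -45*(-2 + (-19 - 5*2)) = -45*(-2 + (-19 - 10)) = -45*(-2 - 29) = -45*(-31) = 1395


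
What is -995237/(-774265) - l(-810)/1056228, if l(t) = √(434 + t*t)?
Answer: 995237/774265 - √656534/1056228 ≈ 1.2846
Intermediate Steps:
l(t) = √(434 + t²)
-995237/(-774265) - l(-810)/1056228 = -995237/(-774265) - √(434 + (-810)²)/1056228 = -995237*(-1/774265) - √(434 + 656100)*(1/1056228) = 995237/774265 - √656534*(1/1056228) = 995237/774265 - √656534/1056228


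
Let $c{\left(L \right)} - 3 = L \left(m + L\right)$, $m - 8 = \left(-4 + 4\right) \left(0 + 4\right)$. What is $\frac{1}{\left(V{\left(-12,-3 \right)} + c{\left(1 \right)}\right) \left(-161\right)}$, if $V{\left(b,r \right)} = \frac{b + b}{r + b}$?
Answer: $- \frac{5}{10948} \approx -0.0004567$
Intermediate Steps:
$m = 8$ ($m = 8 + \left(-4 + 4\right) \left(0 + 4\right) = 8 + 0 \cdot 4 = 8 + 0 = 8$)
$V{\left(b,r \right)} = \frac{2 b}{b + r}$
$c{\left(L \right)} = 3 + L \left(8 + L\right)$
$\frac{1}{\left(V{\left(-12,-3 \right)} + c{\left(1 \right)}\right) \left(-161\right)} = \frac{1}{\left(2 \left(-12\right) \frac{1}{-12 - 3} + \left(3 + 1^{2} + 8 \cdot 1\right)\right) \left(-161\right)} = \frac{1}{2 \left(-12\right) \frac{1}{-15} + \left(3 + 1 + 8\right)} \left(- \frac{1}{161}\right) = \frac{1}{2 \left(-12\right) \left(- \frac{1}{15}\right) + 12} \left(- \frac{1}{161}\right) = \frac{1}{\frac{8}{5} + 12} \left(- \frac{1}{161}\right) = \frac{1}{\frac{68}{5}} \left(- \frac{1}{161}\right) = \frac{5}{68} \left(- \frac{1}{161}\right) = - \frac{5}{10948}$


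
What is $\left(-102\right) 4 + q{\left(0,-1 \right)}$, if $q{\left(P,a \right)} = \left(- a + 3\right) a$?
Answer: $-412$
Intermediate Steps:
$q{\left(P,a \right)} = a \left(3 - a\right)$ ($q{\left(P,a \right)} = \left(3 - a\right) a = a \left(3 - a\right)$)
$\left(-102\right) 4 + q{\left(0,-1 \right)} = \left(-102\right) 4 - \left(3 - -1\right) = -408 - \left(3 + 1\right) = -408 - 4 = -412$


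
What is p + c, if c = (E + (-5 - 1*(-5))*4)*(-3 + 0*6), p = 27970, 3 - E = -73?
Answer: 27742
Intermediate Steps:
E = 76 (E = 3 - 1*(-73) = 3 + 73 = 76)
c = -228 (c = (76 + (-5 - 1*(-5))*4)*(-3 + 0*6) = (76 + (-5 + 5)*4)*(-3 + 0) = (76 + 0*4)*(-3) = (76 + 0)*(-3) = 76*(-3) = -228)
p + c = 27970 - 228 = 27742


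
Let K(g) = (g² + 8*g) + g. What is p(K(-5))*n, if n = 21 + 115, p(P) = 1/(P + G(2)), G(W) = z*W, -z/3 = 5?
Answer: -68/25 ≈ -2.7200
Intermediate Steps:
z = -15 (z = -3*5 = -15)
G(W) = -15*W
K(g) = g² + 9*g
p(P) = 1/(-30 + P) (p(P) = 1/(P - 15*2) = 1/(P - 30) = 1/(-30 + P))
n = 136
p(K(-5))*n = 136/(-30 - 5*(9 - 5)) = 136/(-30 - 5*4) = 136/(-30 - 20) = 136/(-50) = -1/50*136 = -68/25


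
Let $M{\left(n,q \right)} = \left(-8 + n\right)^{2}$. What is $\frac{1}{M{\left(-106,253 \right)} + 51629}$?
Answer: $\frac{1}{64625} \approx 1.5474 \cdot 10^{-5}$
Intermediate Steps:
$\frac{1}{M{\left(-106,253 \right)} + 51629} = \frac{1}{\left(-8 - 106\right)^{2} + 51629} = \frac{1}{\left(-114\right)^{2} + 51629} = \frac{1}{12996 + 51629} = \frac{1}{64625}$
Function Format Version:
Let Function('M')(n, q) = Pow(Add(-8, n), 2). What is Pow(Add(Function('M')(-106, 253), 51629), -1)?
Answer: Rational(1, 64625) ≈ 1.5474e-5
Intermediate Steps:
Pow(Add(Function('M')(-106, 253), 51629), -1) = Pow(Add(Pow(Add(-8, -106), 2), 51629), -1) = Pow(Add(Pow(-114, 2), 51629), -1) = Pow(Add(12996, 51629), -1) = Pow(64625, -1) = Rational(1, 64625)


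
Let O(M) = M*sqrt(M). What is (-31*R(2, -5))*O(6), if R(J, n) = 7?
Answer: -1302*sqrt(6) ≈ -3189.2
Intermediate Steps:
O(M) = M**(3/2)
(-31*R(2, -5))*O(6) = (-31*7)*6**(3/2) = -1302*sqrt(6)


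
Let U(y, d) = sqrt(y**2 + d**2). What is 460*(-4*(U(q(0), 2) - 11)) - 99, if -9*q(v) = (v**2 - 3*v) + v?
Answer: 16461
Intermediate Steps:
q(v) = -v**2/9 + 2*v/9 (q(v) = -((v**2 - 3*v) + v)/9 = -(v**2 - 2*v)/9 = -v**2/9 + 2*v/9)
U(y, d) = sqrt(d**2 + y**2)
460*(-4*(U(q(0), 2) - 11)) - 99 = 460*(-4*(sqrt(2**2 + ((1/9)*0*(2 - 1*0))**2) - 11)) - 99 = 460*(-4*(sqrt(4 + ((1/9)*0*(2 + 0))**2) - 11)) - 99 = 460*(-4*(sqrt(4 + ((1/9)*0*2)**2) - 11)) - 99 = 460*(-4*(sqrt(4 + 0**2) - 11)) - 99 = 460*(-4*(sqrt(4 + 0) - 11)) - 99 = 460*(-4*(sqrt(4) - 11)) - 99 = 460*(-4*(2 - 11)) - 99 = 460*(-4*(-9)) - 99 = 460*36 - 99 = 16560 - 99 = 16461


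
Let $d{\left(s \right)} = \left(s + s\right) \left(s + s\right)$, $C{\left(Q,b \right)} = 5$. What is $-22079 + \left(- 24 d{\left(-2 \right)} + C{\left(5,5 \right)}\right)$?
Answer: $-22458$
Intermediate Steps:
$d{\left(s \right)} = 4 s^{2}$ ($d{\left(s \right)} = 2 s 2 s = 4 s^{2}$)
$-22079 + \left(- 24 d{\left(-2 \right)} + C{\left(5,5 \right)}\right) = -22079 + \left(- 24 \cdot 4 \left(-2\right)^{2} + 5\right) = -22079 + \left(- 24 \cdot 4 \cdot 4 + 5\right) = -22079 + \left(\left(-24\right) 16 + 5\right) = -22079 + \left(-384 + 5\right) = -22079 - 379 = -22458$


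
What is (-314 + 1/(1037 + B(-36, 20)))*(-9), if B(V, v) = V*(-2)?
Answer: 3134025/1109 ≈ 2826.0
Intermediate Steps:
B(V, v) = -2*V
(-314 + 1/(1037 + B(-36, 20)))*(-9) = (-314 + 1/(1037 - 2*(-36)))*(-9) = (-314 + 1/(1037 + 72))*(-9) = (-314 + 1/1109)*(-9) = -348225/1109*(-9) = 3134025/1109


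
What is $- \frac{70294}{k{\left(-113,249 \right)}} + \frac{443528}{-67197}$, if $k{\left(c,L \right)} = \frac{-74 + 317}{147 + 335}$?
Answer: $- \frac{758952303260}{5442957} \approx -1.3944 \cdot 10^{5}$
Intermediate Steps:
$k{\left(c,L \right)} = \frac{243}{482}$
$- \frac{70294}{k{\left(-113,249 \right)}} + \frac{443528}{-67197} = - \frac{70294}{\frac{243}{482}} + \frac{443528}{-67197} = \left(-70294\right) \frac{482}{243} + 443528 \left(- \frac{1}{67197}\right) = - \frac{33881708}{243} - \frac{443528}{67197} = - \frac{758952303260}{5442957}$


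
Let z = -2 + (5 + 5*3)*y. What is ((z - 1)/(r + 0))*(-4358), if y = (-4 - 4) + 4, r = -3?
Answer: -361714/3 ≈ -1.2057e+5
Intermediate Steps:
y = -4 (y = -8 + 4 = -4)
z = -82 (z = -2 + (5 + 5*3)*(-4) = -2 + (5 + 15)*(-4) = -2 + 20*(-4) = -2 - 80 = -82)
((z - 1)/(r + 0))*(-4358) = ((-82 - 1)/(-3 + 0))*(-4358) = -83/(-3)*(-4358) = -83*(-⅓)*(-4358) = (83/3)*(-4358) = -361714/3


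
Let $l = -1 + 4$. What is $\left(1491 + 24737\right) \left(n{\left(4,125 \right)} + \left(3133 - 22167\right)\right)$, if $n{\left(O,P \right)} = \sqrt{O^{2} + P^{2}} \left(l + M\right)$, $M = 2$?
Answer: $-499223752 + 131140 \sqrt{15641} \approx -4.8282 \cdot 10^{8}$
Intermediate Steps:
$l = 3$
$n{\left(O,P \right)} = 5 \sqrt{O^{2} + P^{2}}$ ($n{\left(O,P \right)} = \sqrt{O^{2} + P^{2}} \left(3 + 2\right) = \sqrt{O^{2} + P^{2}} \cdot 5 = 5 \sqrt{O^{2} + P^{2}}$)
$\left(1491 + 24737\right) \left(n{\left(4,125 \right)} + \left(3133 - 22167\right)\right) = \left(1491 + 24737\right) \left(5 \sqrt{4^{2} + 125^{2}} + \left(3133 - 22167\right)\right) = 26228 \left(5 \sqrt{16 + 15625} + \left(3133 - 22167\right)\right) = 26228 \left(5 \sqrt{15641} - 19034\right) = 26228 \left(-19034 + 5 \sqrt{15641}\right) = -499223752 + 131140 \sqrt{15641}$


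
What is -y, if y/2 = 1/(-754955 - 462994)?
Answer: 2/1217949 ≈ 1.6421e-6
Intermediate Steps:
y = -2/1217949 (y = 2/(-754955 - 462994) = 2/(-1217949) = 2*(-1/1217949) = -2/1217949 ≈ -1.6421e-6)
-y = -1*(-2/1217949) = 2/1217949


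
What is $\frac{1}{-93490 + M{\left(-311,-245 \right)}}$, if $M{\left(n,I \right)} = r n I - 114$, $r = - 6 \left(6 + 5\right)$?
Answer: $- \frac{1}{5122474} \approx -1.9522 \cdot 10^{-7}$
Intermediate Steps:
$r = -66$ ($r = \left(-6\right) 11 = -66$)
$M{\left(n,I \right)} = -114 - 66 I n$ ($M{\left(n,I \right)} = - 66 n I - 114 = - 66 I n - 114 = -114 - 66 I n$)
$\frac{1}{-93490 + M{\left(-311,-245 \right)}} = \frac{1}{-93490 - \left(114 - -5028870\right)} = \frac{1}{-93490 - 5028984} = \frac{1}{-5122474} = - \frac{1}{5122474}$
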